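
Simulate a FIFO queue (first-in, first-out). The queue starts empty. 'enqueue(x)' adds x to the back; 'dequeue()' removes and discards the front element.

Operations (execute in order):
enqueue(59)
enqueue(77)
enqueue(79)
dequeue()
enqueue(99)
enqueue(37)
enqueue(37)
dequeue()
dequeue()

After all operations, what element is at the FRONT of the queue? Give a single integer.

enqueue(59): queue = [59]
enqueue(77): queue = [59, 77]
enqueue(79): queue = [59, 77, 79]
dequeue(): queue = [77, 79]
enqueue(99): queue = [77, 79, 99]
enqueue(37): queue = [77, 79, 99, 37]
enqueue(37): queue = [77, 79, 99, 37, 37]
dequeue(): queue = [79, 99, 37, 37]
dequeue(): queue = [99, 37, 37]

Answer: 99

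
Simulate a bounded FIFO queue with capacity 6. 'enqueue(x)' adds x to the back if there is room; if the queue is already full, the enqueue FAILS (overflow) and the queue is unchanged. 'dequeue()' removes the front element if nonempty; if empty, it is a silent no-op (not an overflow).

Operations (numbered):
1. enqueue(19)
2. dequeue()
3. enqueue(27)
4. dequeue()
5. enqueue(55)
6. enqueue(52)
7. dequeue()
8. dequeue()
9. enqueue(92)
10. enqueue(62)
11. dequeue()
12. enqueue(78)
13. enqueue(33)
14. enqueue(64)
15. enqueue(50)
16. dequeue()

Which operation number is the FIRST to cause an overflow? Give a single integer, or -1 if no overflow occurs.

1. enqueue(19): size=1
2. dequeue(): size=0
3. enqueue(27): size=1
4. dequeue(): size=0
5. enqueue(55): size=1
6. enqueue(52): size=2
7. dequeue(): size=1
8. dequeue(): size=0
9. enqueue(92): size=1
10. enqueue(62): size=2
11. dequeue(): size=1
12. enqueue(78): size=2
13. enqueue(33): size=3
14. enqueue(64): size=4
15. enqueue(50): size=5
16. dequeue(): size=4

Answer: -1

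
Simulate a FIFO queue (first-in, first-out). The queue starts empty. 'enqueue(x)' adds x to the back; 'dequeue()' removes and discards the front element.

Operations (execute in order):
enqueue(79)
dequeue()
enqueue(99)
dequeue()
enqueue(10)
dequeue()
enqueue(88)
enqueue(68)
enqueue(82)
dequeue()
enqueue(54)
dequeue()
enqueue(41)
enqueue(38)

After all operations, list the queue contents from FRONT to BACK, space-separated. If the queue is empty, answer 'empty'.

Answer: 82 54 41 38

Derivation:
enqueue(79): [79]
dequeue(): []
enqueue(99): [99]
dequeue(): []
enqueue(10): [10]
dequeue(): []
enqueue(88): [88]
enqueue(68): [88, 68]
enqueue(82): [88, 68, 82]
dequeue(): [68, 82]
enqueue(54): [68, 82, 54]
dequeue(): [82, 54]
enqueue(41): [82, 54, 41]
enqueue(38): [82, 54, 41, 38]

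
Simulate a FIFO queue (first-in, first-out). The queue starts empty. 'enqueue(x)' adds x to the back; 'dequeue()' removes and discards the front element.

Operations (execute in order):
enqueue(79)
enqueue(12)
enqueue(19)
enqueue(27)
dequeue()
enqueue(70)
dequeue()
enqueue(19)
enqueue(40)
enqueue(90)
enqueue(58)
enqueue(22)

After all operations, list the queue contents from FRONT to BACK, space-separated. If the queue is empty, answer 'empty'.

enqueue(79): [79]
enqueue(12): [79, 12]
enqueue(19): [79, 12, 19]
enqueue(27): [79, 12, 19, 27]
dequeue(): [12, 19, 27]
enqueue(70): [12, 19, 27, 70]
dequeue(): [19, 27, 70]
enqueue(19): [19, 27, 70, 19]
enqueue(40): [19, 27, 70, 19, 40]
enqueue(90): [19, 27, 70, 19, 40, 90]
enqueue(58): [19, 27, 70, 19, 40, 90, 58]
enqueue(22): [19, 27, 70, 19, 40, 90, 58, 22]

Answer: 19 27 70 19 40 90 58 22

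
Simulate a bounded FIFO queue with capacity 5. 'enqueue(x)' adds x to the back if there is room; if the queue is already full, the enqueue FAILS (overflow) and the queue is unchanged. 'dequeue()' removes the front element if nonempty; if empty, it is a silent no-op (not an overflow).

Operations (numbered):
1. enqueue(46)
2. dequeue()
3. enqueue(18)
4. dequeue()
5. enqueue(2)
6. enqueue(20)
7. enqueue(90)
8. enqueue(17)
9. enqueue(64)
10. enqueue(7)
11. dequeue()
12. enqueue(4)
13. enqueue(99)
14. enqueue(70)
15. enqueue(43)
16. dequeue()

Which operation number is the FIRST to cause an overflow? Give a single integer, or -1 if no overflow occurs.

1. enqueue(46): size=1
2. dequeue(): size=0
3. enqueue(18): size=1
4. dequeue(): size=0
5. enqueue(2): size=1
6. enqueue(20): size=2
7. enqueue(90): size=3
8. enqueue(17): size=4
9. enqueue(64): size=5
10. enqueue(7): size=5=cap → OVERFLOW (fail)
11. dequeue(): size=4
12. enqueue(4): size=5
13. enqueue(99): size=5=cap → OVERFLOW (fail)
14. enqueue(70): size=5=cap → OVERFLOW (fail)
15. enqueue(43): size=5=cap → OVERFLOW (fail)
16. dequeue(): size=4

Answer: 10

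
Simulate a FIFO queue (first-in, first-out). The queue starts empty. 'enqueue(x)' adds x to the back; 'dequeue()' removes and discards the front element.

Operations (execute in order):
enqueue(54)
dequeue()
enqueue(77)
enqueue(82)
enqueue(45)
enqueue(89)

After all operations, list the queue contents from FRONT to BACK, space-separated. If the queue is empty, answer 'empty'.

Answer: 77 82 45 89

Derivation:
enqueue(54): [54]
dequeue(): []
enqueue(77): [77]
enqueue(82): [77, 82]
enqueue(45): [77, 82, 45]
enqueue(89): [77, 82, 45, 89]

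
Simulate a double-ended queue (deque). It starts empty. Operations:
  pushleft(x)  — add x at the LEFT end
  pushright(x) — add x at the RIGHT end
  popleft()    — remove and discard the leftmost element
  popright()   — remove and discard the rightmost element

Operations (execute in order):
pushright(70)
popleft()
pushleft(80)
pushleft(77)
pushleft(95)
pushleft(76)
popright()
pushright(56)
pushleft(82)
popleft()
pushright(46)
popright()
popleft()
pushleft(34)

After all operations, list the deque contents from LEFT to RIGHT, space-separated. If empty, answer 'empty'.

Answer: 34 95 77 56

Derivation:
pushright(70): [70]
popleft(): []
pushleft(80): [80]
pushleft(77): [77, 80]
pushleft(95): [95, 77, 80]
pushleft(76): [76, 95, 77, 80]
popright(): [76, 95, 77]
pushright(56): [76, 95, 77, 56]
pushleft(82): [82, 76, 95, 77, 56]
popleft(): [76, 95, 77, 56]
pushright(46): [76, 95, 77, 56, 46]
popright(): [76, 95, 77, 56]
popleft(): [95, 77, 56]
pushleft(34): [34, 95, 77, 56]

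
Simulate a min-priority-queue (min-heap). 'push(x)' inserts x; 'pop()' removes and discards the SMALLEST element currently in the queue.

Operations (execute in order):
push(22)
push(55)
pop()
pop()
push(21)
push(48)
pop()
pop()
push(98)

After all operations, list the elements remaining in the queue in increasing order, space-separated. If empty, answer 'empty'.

Answer: 98

Derivation:
push(22): heap contents = [22]
push(55): heap contents = [22, 55]
pop() → 22: heap contents = [55]
pop() → 55: heap contents = []
push(21): heap contents = [21]
push(48): heap contents = [21, 48]
pop() → 21: heap contents = [48]
pop() → 48: heap contents = []
push(98): heap contents = [98]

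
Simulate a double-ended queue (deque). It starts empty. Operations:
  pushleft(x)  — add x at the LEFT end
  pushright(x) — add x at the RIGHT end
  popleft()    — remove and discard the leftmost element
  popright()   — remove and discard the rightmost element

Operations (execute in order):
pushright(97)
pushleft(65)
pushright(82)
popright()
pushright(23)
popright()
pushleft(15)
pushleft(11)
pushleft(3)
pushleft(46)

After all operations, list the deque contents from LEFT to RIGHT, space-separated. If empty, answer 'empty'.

pushright(97): [97]
pushleft(65): [65, 97]
pushright(82): [65, 97, 82]
popright(): [65, 97]
pushright(23): [65, 97, 23]
popright(): [65, 97]
pushleft(15): [15, 65, 97]
pushleft(11): [11, 15, 65, 97]
pushleft(3): [3, 11, 15, 65, 97]
pushleft(46): [46, 3, 11, 15, 65, 97]

Answer: 46 3 11 15 65 97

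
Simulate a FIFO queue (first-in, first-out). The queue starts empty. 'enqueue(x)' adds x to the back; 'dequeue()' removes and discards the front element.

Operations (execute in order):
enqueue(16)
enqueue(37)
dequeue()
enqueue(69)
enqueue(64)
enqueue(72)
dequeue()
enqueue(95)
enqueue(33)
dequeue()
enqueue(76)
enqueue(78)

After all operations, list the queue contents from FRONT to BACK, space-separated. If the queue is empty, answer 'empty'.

enqueue(16): [16]
enqueue(37): [16, 37]
dequeue(): [37]
enqueue(69): [37, 69]
enqueue(64): [37, 69, 64]
enqueue(72): [37, 69, 64, 72]
dequeue(): [69, 64, 72]
enqueue(95): [69, 64, 72, 95]
enqueue(33): [69, 64, 72, 95, 33]
dequeue(): [64, 72, 95, 33]
enqueue(76): [64, 72, 95, 33, 76]
enqueue(78): [64, 72, 95, 33, 76, 78]

Answer: 64 72 95 33 76 78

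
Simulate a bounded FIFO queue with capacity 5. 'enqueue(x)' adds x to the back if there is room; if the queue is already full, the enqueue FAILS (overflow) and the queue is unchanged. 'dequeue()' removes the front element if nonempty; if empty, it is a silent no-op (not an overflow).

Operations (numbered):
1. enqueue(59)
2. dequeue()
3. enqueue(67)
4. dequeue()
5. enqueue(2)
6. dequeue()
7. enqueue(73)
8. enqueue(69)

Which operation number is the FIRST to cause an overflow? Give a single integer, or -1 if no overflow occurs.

1. enqueue(59): size=1
2. dequeue(): size=0
3. enqueue(67): size=1
4. dequeue(): size=0
5. enqueue(2): size=1
6. dequeue(): size=0
7. enqueue(73): size=1
8. enqueue(69): size=2

Answer: -1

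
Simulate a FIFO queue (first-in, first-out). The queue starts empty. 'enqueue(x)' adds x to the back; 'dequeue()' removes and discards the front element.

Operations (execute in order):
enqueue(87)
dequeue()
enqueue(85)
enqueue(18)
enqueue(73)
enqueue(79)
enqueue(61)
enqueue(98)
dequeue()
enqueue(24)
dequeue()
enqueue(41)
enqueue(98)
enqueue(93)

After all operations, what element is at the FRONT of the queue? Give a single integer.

Answer: 73

Derivation:
enqueue(87): queue = [87]
dequeue(): queue = []
enqueue(85): queue = [85]
enqueue(18): queue = [85, 18]
enqueue(73): queue = [85, 18, 73]
enqueue(79): queue = [85, 18, 73, 79]
enqueue(61): queue = [85, 18, 73, 79, 61]
enqueue(98): queue = [85, 18, 73, 79, 61, 98]
dequeue(): queue = [18, 73, 79, 61, 98]
enqueue(24): queue = [18, 73, 79, 61, 98, 24]
dequeue(): queue = [73, 79, 61, 98, 24]
enqueue(41): queue = [73, 79, 61, 98, 24, 41]
enqueue(98): queue = [73, 79, 61, 98, 24, 41, 98]
enqueue(93): queue = [73, 79, 61, 98, 24, 41, 98, 93]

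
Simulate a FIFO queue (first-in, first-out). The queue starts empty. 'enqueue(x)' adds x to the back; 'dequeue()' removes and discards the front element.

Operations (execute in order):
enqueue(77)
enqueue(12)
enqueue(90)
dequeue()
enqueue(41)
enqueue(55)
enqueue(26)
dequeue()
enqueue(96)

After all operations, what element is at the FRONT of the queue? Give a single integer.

Answer: 90

Derivation:
enqueue(77): queue = [77]
enqueue(12): queue = [77, 12]
enqueue(90): queue = [77, 12, 90]
dequeue(): queue = [12, 90]
enqueue(41): queue = [12, 90, 41]
enqueue(55): queue = [12, 90, 41, 55]
enqueue(26): queue = [12, 90, 41, 55, 26]
dequeue(): queue = [90, 41, 55, 26]
enqueue(96): queue = [90, 41, 55, 26, 96]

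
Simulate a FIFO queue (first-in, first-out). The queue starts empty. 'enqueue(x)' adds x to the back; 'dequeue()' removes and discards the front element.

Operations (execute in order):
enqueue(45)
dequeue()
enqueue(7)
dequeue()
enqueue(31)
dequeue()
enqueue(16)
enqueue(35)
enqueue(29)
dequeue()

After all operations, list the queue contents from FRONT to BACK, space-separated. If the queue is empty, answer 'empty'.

enqueue(45): [45]
dequeue(): []
enqueue(7): [7]
dequeue(): []
enqueue(31): [31]
dequeue(): []
enqueue(16): [16]
enqueue(35): [16, 35]
enqueue(29): [16, 35, 29]
dequeue(): [35, 29]

Answer: 35 29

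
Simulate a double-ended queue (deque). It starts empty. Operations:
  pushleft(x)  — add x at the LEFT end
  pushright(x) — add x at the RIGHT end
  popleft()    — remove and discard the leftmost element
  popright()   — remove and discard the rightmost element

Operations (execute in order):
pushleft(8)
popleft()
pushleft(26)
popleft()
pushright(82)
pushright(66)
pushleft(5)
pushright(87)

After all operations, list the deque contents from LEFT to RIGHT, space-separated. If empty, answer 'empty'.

Answer: 5 82 66 87

Derivation:
pushleft(8): [8]
popleft(): []
pushleft(26): [26]
popleft(): []
pushright(82): [82]
pushright(66): [82, 66]
pushleft(5): [5, 82, 66]
pushright(87): [5, 82, 66, 87]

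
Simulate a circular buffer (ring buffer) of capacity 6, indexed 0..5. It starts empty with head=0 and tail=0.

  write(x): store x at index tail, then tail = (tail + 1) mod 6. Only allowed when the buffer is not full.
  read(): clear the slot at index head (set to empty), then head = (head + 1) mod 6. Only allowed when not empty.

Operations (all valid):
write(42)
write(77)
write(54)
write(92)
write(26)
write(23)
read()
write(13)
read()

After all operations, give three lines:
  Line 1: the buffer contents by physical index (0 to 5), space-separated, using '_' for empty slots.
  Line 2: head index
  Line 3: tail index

Answer: 13 _ 54 92 26 23
2
1

Derivation:
write(42): buf=[42 _ _ _ _ _], head=0, tail=1, size=1
write(77): buf=[42 77 _ _ _ _], head=0, tail=2, size=2
write(54): buf=[42 77 54 _ _ _], head=0, tail=3, size=3
write(92): buf=[42 77 54 92 _ _], head=0, tail=4, size=4
write(26): buf=[42 77 54 92 26 _], head=0, tail=5, size=5
write(23): buf=[42 77 54 92 26 23], head=0, tail=0, size=6
read(): buf=[_ 77 54 92 26 23], head=1, tail=0, size=5
write(13): buf=[13 77 54 92 26 23], head=1, tail=1, size=6
read(): buf=[13 _ 54 92 26 23], head=2, tail=1, size=5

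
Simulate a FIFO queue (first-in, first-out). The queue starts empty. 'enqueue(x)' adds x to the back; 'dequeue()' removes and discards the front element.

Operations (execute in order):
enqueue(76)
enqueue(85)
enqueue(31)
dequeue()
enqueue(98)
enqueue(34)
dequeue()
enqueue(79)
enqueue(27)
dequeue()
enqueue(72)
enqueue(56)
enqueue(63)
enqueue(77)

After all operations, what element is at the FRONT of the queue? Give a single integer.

enqueue(76): queue = [76]
enqueue(85): queue = [76, 85]
enqueue(31): queue = [76, 85, 31]
dequeue(): queue = [85, 31]
enqueue(98): queue = [85, 31, 98]
enqueue(34): queue = [85, 31, 98, 34]
dequeue(): queue = [31, 98, 34]
enqueue(79): queue = [31, 98, 34, 79]
enqueue(27): queue = [31, 98, 34, 79, 27]
dequeue(): queue = [98, 34, 79, 27]
enqueue(72): queue = [98, 34, 79, 27, 72]
enqueue(56): queue = [98, 34, 79, 27, 72, 56]
enqueue(63): queue = [98, 34, 79, 27, 72, 56, 63]
enqueue(77): queue = [98, 34, 79, 27, 72, 56, 63, 77]

Answer: 98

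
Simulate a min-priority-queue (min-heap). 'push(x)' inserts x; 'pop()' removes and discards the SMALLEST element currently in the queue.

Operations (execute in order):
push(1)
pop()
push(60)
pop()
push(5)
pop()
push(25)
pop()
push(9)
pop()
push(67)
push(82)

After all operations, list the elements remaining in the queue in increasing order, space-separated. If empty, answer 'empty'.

push(1): heap contents = [1]
pop() → 1: heap contents = []
push(60): heap contents = [60]
pop() → 60: heap contents = []
push(5): heap contents = [5]
pop() → 5: heap contents = []
push(25): heap contents = [25]
pop() → 25: heap contents = []
push(9): heap contents = [9]
pop() → 9: heap contents = []
push(67): heap contents = [67]
push(82): heap contents = [67, 82]

Answer: 67 82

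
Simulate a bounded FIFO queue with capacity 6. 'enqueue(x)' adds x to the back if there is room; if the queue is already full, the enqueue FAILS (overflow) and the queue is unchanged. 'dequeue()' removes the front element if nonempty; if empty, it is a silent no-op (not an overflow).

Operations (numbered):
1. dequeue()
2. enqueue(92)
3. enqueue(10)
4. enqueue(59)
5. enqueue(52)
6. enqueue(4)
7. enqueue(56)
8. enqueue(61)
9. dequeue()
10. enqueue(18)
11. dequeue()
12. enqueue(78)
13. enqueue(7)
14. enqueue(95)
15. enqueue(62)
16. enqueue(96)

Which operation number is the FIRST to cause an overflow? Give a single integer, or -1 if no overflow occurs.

Answer: 8

Derivation:
1. dequeue(): empty, no-op, size=0
2. enqueue(92): size=1
3. enqueue(10): size=2
4. enqueue(59): size=3
5. enqueue(52): size=4
6. enqueue(4): size=5
7. enqueue(56): size=6
8. enqueue(61): size=6=cap → OVERFLOW (fail)
9. dequeue(): size=5
10. enqueue(18): size=6
11. dequeue(): size=5
12. enqueue(78): size=6
13. enqueue(7): size=6=cap → OVERFLOW (fail)
14. enqueue(95): size=6=cap → OVERFLOW (fail)
15. enqueue(62): size=6=cap → OVERFLOW (fail)
16. enqueue(96): size=6=cap → OVERFLOW (fail)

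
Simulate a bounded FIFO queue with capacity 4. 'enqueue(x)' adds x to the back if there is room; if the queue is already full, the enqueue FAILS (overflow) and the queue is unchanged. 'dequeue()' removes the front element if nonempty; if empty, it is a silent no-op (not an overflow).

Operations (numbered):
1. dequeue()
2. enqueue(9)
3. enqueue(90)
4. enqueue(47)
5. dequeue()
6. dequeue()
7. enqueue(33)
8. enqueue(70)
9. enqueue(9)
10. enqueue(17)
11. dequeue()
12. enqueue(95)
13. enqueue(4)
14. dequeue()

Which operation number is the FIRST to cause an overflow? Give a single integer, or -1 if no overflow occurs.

1. dequeue(): empty, no-op, size=0
2. enqueue(9): size=1
3. enqueue(90): size=2
4. enqueue(47): size=3
5. dequeue(): size=2
6. dequeue(): size=1
7. enqueue(33): size=2
8. enqueue(70): size=3
9. enqueue(9): size=4
10. enqueue(17): size=4=cap → OVERFLOW (fail)
11. dequeue(): size=3
12. enqueue(95): size=4
13. enqueue(4): size=4=cap → OVERFLOW (fail)
14. dequeue(): size=3

Answer: 10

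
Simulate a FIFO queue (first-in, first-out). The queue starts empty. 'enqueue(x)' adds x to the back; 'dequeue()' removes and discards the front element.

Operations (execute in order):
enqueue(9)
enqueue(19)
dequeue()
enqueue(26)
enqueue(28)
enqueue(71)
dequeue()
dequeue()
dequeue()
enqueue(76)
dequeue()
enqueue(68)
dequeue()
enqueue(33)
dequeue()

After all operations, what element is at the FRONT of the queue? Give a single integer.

enqueue(9): queue = [9]
enqueue(19): queue = [9, 19]
dequeue(): queue = [19]
enqueue(26): queue = [19, 26]
enqueue(28): queue = [19, 26, 28]
enqueue(71): queue = [19, 26, 28, 71]
dequeue(): queue = [26, 28, 71]
dequeue(): queue = [28, 71]
dequeue(): queue = [71]
enqueue(76): queue = [71, 76]
dequeue(): queue = [76]
enqueue(68): queue = [76, 68]
dequeue(): queue = [68]
enqueue(33): queue = [68, 33]
dequeue(): queue = [33]

Answer: 33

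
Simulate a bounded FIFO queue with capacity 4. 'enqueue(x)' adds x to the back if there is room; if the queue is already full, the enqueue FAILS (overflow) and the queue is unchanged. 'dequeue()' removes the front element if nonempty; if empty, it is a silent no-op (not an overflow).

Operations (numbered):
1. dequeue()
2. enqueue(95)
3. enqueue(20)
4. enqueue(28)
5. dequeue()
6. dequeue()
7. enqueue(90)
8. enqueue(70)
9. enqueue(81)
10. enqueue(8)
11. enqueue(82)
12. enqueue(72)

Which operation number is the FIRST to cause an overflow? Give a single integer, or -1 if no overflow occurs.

Answer: 10

Derivation:
1. dequeue(): empty, no-op, size=0
2. enqueue(95): size=1
3. enqueue(20): size=2
4. enqueue(28): size=3
5. dequeue(): size=2
6. dequeue(): size=1
7. enqueue(90): size=2
8. enqueue(70): size=3
9. enqueue(81): size=4
10. enqueue(8): size=4=cap → OVERFLOW (fail)
11. enqueue(82): size=4=cap → OVERFLOW (fail)
12. enqueue(72): size=4=cap → OVERFLOW (fail)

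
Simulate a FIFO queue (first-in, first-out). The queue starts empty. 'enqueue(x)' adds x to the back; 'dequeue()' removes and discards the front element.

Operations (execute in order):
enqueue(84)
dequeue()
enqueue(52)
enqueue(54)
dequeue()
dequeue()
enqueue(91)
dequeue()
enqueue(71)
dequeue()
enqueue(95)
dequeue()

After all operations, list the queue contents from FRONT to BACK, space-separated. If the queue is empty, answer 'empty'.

Answer: empty

Derivation:
enqueue(84): [84]
dequeue(): []
enqueue(52): [52]
enqueue(54): [52, 54]
dequeue(): [54]
dequeue(): []
enqueue(91): [91]
dequeue(): []
enqueue(71): [71]
dequeue(): []
enqueue(95): [95]
dequeue(): []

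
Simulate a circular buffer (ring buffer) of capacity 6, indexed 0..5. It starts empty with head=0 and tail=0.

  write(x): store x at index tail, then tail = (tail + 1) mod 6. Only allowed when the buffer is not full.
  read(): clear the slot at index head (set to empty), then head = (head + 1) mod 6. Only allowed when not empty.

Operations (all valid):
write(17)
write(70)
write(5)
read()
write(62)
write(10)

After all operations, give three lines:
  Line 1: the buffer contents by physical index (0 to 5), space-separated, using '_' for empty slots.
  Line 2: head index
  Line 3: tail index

write(17): buf=[17 _ _ _ _ _], head=0, tail=1, size=1
write(70): buf=[17 70 _ _ _ _], head=0, tail=2, size=2
write(5): buf=[17 70 5 _ _ _], head=0, tail=3, size=3
read(): buf=[_ 70 5 _ _ _], head=1, tail=3, size=2
write(62): buf=[_ 70 5 62 _ _], head=1, tail=4, size=3
write(10): buf=[_ 70 5 62 10 _], head=1, tail=5, size=4

Answer: _ 70 5 62 10 _
1
5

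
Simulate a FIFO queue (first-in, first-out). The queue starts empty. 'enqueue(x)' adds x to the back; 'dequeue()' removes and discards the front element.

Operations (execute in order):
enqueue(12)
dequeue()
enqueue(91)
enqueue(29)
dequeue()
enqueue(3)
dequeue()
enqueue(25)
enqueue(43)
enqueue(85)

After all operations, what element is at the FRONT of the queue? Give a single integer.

enqueue(12): queue = [12]
dequeue(): queue = []
enqueue(91): queue = [91]
enqueue(29): queue = [91, 29]
dequeue(): queue = [29]
enqueue(3): queue = [29, 3]
dequeue(): queue = [3]
enqueue(25): queue = [3, 25]
enqueue(43): queue = [3, 25, 43]
enqueue(85): queue = [3, 25, 43, 85]

Answer: 3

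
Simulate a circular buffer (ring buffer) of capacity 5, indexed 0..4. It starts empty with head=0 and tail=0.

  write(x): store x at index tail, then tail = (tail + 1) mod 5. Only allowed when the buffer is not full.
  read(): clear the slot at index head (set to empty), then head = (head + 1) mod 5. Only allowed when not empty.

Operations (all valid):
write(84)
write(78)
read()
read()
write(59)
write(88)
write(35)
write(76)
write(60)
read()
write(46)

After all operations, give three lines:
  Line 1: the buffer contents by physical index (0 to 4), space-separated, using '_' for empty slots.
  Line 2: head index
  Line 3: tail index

Answer: 76 60 46 88 35
3
3

Derivation:
write(84): buf=[84 _ _ _ _], head=0, tail=1, size=1
write(78): buf=[84 78 _ _ _], head=0, tail=2, size=2
read(): buf=[_ 78 _ _ _], head=1, tail=2, size=1
read(): buf=[_ _ _ _ _], head=2, tail=2, size=0
write(59): buf=[_ _ 59 _ _], head=2, tail=3, size=1
write(88): buf=[_ _ 59 88 _], head=2, tail=4, size=2
write(35): buf=[_ _ 59 88 35], head=2, tail=0, size=3
write(76): buf=[76 _ 59 88 35], head=2, tail=1, size=4
write(60): buf=[76 60 59 88 35], head=2, tail=2, size=5
read(): buf=[76 60 _ 88 35], head=3, tail=2, size=4
write(46): buf=[76 60 46 88 35], head=3, tail=3, size=5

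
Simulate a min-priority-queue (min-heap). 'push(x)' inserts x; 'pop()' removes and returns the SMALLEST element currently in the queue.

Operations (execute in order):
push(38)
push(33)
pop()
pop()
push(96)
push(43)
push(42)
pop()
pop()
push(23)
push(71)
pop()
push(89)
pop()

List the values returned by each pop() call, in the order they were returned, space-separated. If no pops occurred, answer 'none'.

push(38): heap contents = [38]
push(33): heap contents = [33, 38]
pop() → 33: heap contents = [38]
pop() → 38: heap contents = []
push(96): heap contents = [96]
push(43): heap contents = [43, 96]
push(42): heap contents = [42, 43, 96]
pop() → 42: heap contents = [43, 96]
pop() → 43: heap contents = [96]
push(23): heap contents = [23, 96]
push(71): heap contents = [23, 71, 96]
pop() → 23: heap contents = [71, 96]
push(89): heap contents = [71, 89, 96]
pop() → 71: heap contents = [89, 96]

Answer: 33 38 42 43 23 71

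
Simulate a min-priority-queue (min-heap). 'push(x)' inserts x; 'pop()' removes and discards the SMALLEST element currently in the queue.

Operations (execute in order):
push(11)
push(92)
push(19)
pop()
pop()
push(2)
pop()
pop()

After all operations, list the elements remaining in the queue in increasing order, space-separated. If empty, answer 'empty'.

push(11): heap contents = [11]
push(92): heap contents = [11, 92]
push(19): heap contents = [11, 19, 92]
pop() → 11: heap contents = [19, 92]
pop() → 19: heap contents = [92]
push(2): heap contents = [2, 92]
pop() → 2: heap contents = [92]
pop() → 92: heap contents = []

Answer: empty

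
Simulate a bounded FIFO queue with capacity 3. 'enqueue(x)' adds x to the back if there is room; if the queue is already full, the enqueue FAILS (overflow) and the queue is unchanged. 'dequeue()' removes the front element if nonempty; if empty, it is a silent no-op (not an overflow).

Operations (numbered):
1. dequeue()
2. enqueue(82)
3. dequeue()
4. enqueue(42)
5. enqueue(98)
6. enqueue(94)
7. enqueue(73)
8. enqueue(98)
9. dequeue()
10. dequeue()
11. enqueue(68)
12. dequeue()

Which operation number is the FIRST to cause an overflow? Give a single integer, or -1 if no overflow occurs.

Answer: 7

Derivation:
1. dequeue(): empty, no-op, size=0
2. enqueue(82): size=1
3. dequeue(): size=0
4. enqueue(42): size=1
5. enqueue(98): size=2
6. enqueue(94): size=3
7. enqueue(73): size=3=cap → OVERFLOW (fail)
8. enqueue(98): size=3=cap → OVERFLOW (fail)
9. dequeue(): size=2
10. dequeue(): size=1
11. enqueue(68): size=2
12. dequeue(): size=1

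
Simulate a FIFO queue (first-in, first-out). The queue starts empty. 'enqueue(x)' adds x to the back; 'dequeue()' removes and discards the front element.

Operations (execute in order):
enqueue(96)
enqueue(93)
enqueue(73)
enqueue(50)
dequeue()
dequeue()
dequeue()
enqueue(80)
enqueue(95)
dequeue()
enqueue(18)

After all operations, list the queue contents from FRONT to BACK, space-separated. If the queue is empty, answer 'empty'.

enqueue(96): [96]
enqueue(93): [96, 93]
enqueue(73): [96, 93, 73]
enqueue(50): [96, 93, 73, 50]
dequeue(): [93, 73, 50]
dequeue(): [73, 50]
dequeue(): [50]
enqueue(80): [50, 80]
enqueue(95): [50, 80, 95]
dequeue(): [80, 95]
enqueue(18): [80, 95, 18]

Answer: 80 95 18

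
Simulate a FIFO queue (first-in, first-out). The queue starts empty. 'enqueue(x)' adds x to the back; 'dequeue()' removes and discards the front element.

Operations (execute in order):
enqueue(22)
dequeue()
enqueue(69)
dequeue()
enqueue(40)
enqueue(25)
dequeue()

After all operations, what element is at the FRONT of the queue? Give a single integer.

enqueue(22): queue = [22]
dequeue(): queue = []
enqueue(69): queue = [69]
dequeue(): queue = []
enqueue(40): queue = [40]
enqueue(25): queue = [40, 25]
dequeue(): queue = [25]

Answer: 25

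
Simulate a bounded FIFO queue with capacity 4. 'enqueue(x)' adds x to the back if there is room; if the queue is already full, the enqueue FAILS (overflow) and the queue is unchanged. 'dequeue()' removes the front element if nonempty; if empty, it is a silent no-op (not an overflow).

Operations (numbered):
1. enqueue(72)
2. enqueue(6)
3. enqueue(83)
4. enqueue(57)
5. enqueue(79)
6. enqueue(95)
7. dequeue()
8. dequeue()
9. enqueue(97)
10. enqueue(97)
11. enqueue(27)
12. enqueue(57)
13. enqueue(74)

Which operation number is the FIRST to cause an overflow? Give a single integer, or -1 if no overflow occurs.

1. enqueue(72): size=1
2. enqueue(6): size=2
3. enqueue(83): size=3
4. enqueue(57): size=4
5. enqueue(79): size=4=cap → OVERFLOW (fail)
6. enqueue(95): size=4=cap → OVERFLOW (fail)
7. dequeue(): size=3
8. dequeue(): size=2
9. enqueue(97): size=3
10. enqueue(97): size=4
11. enqueue(27): size=4=cap → OVERFLOW (fail)
12. enqueue(57): size=4=cap → OVERFLOW (fail)
13. enqueue(74): size=4=cap → OVERFLOW (fail)

Answer: 5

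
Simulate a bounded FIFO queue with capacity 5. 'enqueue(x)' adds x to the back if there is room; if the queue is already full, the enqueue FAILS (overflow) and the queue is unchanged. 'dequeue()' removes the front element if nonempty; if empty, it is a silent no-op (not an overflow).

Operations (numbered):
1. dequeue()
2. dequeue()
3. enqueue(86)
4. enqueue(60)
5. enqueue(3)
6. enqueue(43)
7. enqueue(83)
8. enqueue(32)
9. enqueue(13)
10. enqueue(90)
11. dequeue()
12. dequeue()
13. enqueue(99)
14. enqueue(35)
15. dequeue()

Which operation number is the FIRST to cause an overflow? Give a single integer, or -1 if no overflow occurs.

Answer: 8

Derivation:
1. dequeue(): empty, no-op, size=0
2. dequeue(): empty, no-op, size=0
3. enqueue(86): size=1
4. enqueue(60): size=2
5. enqueue(3): size=3
6. enqueue(43): size=4
7. enqueue(83): size=5
8. enqueue(32): size=5=cap → OVERFLOW (fail)
9. enqueue(13): size=5=cap → OVERFLOW (fail)
10. enqueue(90): size=5=cap → OVERFLOW (fail)
11. dequeue(): size=4
12. dequeue(): size=3
13. enqueue(99): size=4
14. enqueue(35): size=5
15. dequeue(): size=4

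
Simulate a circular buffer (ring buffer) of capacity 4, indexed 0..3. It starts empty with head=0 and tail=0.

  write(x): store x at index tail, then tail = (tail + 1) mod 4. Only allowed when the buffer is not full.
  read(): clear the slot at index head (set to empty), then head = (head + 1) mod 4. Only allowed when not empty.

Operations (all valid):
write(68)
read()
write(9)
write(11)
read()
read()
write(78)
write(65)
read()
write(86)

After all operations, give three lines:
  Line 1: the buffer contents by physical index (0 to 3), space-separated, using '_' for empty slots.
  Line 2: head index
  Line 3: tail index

write(68): buf=[68 _ _ _], head=0, tail=1, size=1
read(): buf=[_ _ _ _], head=1, tail=1, size=0
write(9): buf=[_ 9 _ _], head=1, tail=2, size=1
write(11): buf=[_ 9 11 _], head=1, tail=3, size=2
read(): buf=[_ _ 11 _], head=2, tail=3, size=1
read(): buf=[_ _ _ _], head=3, tail=3, size=0
write(78): buf=[_ _ _ 78], head=3, tail=0, size=1
write(65): buf=[65 _ _ 78], head=3, tail=1, size=2
read(): buf=[65 _ _ _], head=0, tail=1, size=1
write(86): buf=[65 86 _ _], head=0, tail=2, size=2

Answer: 65 86 _ _
0
2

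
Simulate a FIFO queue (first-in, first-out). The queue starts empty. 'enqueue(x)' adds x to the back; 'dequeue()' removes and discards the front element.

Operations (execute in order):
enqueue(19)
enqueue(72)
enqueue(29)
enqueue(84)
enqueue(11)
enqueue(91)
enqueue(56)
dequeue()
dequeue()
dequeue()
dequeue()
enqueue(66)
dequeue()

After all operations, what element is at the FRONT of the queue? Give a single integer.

enqueue(19): queue = [19]
enqueue(72): queue = [19, 72]
enqueue(29): queue = [19, 72, 29]
enqueue(84): queue = [19, 72, 29, 84]
enqueue(11): queue = [19, 72, 29, 84, 11]
enqueue(91): queue = [19, 72, 29, 84, 11, 91]
enqueue(56): queue = [19, 72, 29, 84, 11, 91, 56]
dequeue(): queue = [72, 29, 84, 11, 91, 56]
dequeue(): queue = [29, 84, 11, 91, 56]
dequeue(): queue = [84, 11, 91, 56]
dequeue(): queue = [11, 91, 56]
enqueue(66): queue = [11, 91, 56, 66]
dequeue(): queue = [91, 56, 66]

Answer: 91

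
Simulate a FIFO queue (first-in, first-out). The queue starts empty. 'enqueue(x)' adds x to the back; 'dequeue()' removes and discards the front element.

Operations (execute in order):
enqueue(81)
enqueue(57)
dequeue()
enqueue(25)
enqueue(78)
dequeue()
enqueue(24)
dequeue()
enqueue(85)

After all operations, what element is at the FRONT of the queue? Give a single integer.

enqueue(81): queue = [81]
enqueue(57): queue = [81, 57]
dequeue(): queue = [57]
enqueue(25): queue = [57, 25]
enqueue(78): queue = [57, 25, 78]
dequeue(): queue = [25, 78]
enqueue(24): queue = [25, 78, 24]
dequeue(): queue = [78, 24]
enqueue(85): queue = [78, 24, 85]

Answer: 78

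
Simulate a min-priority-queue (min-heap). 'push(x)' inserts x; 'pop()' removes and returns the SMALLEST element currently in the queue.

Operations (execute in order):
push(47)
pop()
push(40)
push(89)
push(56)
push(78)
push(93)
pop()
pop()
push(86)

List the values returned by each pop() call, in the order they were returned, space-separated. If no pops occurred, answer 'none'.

Answer: 47 40 56

Derivation:
push(47): heap contents = [47]
pop() → 47: heap contents = []
push(40): heap contents = [40]
push(89): heap contents = [40, 89]
push(56): heap contents = [40, 56, 89]
push(78): heap contents = [40, 56, 78, 89]
push(93): heap contents = [40, 56, 78, 89, 93]
pop() → 40: heap contents = [56, 78, 89, 93]
pop() → 56: heap contents = [78, 89, 93]
push(86): heap contents = [78, 86, 89, 93]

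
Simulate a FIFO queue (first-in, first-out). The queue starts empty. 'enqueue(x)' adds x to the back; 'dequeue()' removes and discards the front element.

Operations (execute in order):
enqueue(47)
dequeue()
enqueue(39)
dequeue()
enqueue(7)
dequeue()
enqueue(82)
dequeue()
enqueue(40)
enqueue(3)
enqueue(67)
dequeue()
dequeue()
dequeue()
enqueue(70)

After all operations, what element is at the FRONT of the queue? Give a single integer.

enqueue(47): queue = [47]
dequeue(): queue = []
enqueue(39): queue = [39]
dequeue(): queue = []
enqueue(7): queue = [7]
dequeue(): queue = []
enqueue(82): queue = [82]
dequeue(): queue = []
enqueue(40): queue = [40]
enqueue(3): queue = [40, 3]
enqueue(67): queue = [40, 3, 67]
dequeue(): queue = [3, 67]
dequeue(): queue = [67]
dequeue(): queue = []
enqueue(70): queue = [70]

Answer: 70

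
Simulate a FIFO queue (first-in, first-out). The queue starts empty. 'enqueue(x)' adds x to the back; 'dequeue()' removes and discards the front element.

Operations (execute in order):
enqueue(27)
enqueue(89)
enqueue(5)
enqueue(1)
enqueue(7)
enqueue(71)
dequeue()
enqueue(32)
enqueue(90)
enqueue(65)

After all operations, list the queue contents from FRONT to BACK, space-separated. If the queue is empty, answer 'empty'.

enqueue(27): [27]
enqueue(89): [27, 89]
enqueue(5): [27, 89, 5]
enqueue(1): [27, 89, 5, 1]
enqueue(7): [27, 89, 5, 1, 7]
enqueue(71): [27, 89, 5, 1, 7, 71]
dequeue(): [89, 5, 1, 7, 71]
enqueue(32): [89, 5, 1, 7, 71, 32]
enqueue(90): [89, 5, 1, 7, 71, 32, 90]
enqueue(65): [89, 5, 1, 7, 71, 32, 90, 65]

Answer: 89 5 1 7 71 32 90 65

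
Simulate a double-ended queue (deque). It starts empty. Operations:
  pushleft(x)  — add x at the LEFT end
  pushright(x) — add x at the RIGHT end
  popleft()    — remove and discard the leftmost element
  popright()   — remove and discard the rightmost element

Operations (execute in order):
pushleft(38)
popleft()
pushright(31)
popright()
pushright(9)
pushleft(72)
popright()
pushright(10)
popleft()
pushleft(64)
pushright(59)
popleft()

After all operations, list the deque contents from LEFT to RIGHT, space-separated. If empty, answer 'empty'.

pushleft(38): [38]
popleft(): []
pushright(31): [31]
popright(): []
pushright(9): [9]
pushleft(72): [72, 9]
popright(): [72]
pushright(10): [72, 10]
popleft(): [10]
pushleft(64): [64, 10]
pushright(59): [64, 10, 59]
popleft(): [10, 59]

Answer: 10 59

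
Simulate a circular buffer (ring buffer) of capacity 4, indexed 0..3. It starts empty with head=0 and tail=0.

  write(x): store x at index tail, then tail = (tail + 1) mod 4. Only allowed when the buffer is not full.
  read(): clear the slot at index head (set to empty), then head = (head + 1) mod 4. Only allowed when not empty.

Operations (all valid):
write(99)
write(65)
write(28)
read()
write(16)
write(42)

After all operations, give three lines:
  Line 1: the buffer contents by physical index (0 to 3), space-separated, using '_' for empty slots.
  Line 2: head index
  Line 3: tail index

write(99): buf=[99 _ _ _], head=0, tail=1, size=1
write(65): buf=[99 65 _ _], head=0, tail=2, size=2
write(28): buf=[99 65 28 _], head=0, tail=3, size=3
read(): buf=[_ 65 28 _], head=1, tail=3, size=2
write(16): buf=[_ 65 28 16], head=1, tail=0, size=3
write(42): buf=[42 65 28 16], head=1, tail=1, size=4

Answer: 42 65 28 16
1
1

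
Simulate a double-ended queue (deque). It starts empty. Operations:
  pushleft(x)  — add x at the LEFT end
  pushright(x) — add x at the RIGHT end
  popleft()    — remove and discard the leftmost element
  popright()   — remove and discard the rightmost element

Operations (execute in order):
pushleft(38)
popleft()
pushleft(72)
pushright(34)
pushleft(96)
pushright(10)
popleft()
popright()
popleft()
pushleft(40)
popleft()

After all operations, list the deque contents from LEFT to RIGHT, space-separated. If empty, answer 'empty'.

Answer: 34

Derivation:
pushleft(38): [38]
popleft(): []
pushleft(72): [72]
pushright(34): [72, 34]
pushleft(96): [96, 72, 34]
pushright(10): [96, 72, 34, 10]
popleft(): [72, 34, 10]
popright(): [72, 34]
popleft(): [34]
pushleft(40): [40, 34]
popleft(): [34]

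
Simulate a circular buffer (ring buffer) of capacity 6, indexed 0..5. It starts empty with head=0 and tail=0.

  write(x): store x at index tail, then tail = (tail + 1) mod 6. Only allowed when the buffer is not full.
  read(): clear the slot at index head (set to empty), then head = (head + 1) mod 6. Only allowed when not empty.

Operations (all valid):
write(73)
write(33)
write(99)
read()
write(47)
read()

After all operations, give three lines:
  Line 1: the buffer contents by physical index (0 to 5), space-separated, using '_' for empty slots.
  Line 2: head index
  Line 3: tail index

write(73): buf=[73 _ _ _ _ _], head=0, tail=1, size=1
write(33): buf=[73 33 _ _ _ _], head=0, tail=2, size=2
write(99): buf=[73 33 99 _ _ _], head=0, tail=3, size=3
read(): buf=[_ 33 99 _ _ _], head=1, tail=3, size=2
write(47): buf=[_ 33 99 47 _ _], head=1, tail=4, size=3
read(): buf=[_ _ 99 47 _ _], head=2, tail=4, size=2

Answer: _ _ 99 47 _ _
2
4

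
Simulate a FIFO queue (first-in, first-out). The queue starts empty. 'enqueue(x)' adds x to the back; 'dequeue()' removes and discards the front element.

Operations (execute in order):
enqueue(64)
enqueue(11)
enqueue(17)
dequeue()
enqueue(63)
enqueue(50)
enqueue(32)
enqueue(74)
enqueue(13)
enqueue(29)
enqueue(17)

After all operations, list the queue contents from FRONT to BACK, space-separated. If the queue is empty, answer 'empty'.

enqueue(64): [64]
enqueue(11): [64, 11]
enqueue(17): [64, 11, 17]
dequeue(): [11, 17]
enqueue(63): [11, 17, 63]
enqueue(50): [11, 17, 63, 50]
enqueue(32): [11, 17, 63, 50, 32]
enqueue(74): [11, 17, 63, 50, 32, 74]
enqueue(13): [11, 17, 63, 50, 32, 74, 13]
enqueue(29): [11, 17, 63, 50, 32, 74, 13, 29]
enqueue(17): [11, 17, 63, 50, 32, 74, 13, 29, 17]

Answer: 11 17 63 50 32 74 13 29 17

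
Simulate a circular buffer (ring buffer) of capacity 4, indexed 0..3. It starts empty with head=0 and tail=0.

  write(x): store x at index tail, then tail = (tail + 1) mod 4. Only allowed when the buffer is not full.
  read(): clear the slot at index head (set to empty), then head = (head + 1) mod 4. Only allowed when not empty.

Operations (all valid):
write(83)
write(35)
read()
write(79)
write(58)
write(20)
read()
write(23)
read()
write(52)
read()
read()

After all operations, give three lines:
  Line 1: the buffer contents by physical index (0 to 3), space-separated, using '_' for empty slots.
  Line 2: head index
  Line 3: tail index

Answer: _ 23 52 _
1
3

Derivation:
write(83): buf=[83 _ _ _], head=0, tail=1, size=1
write(35): buf=[83 35 _ _], head=0, tail=2, size=2
read(): buf=[_ 35 _ _], head=1, tail=2, size=1
write(79): buf=[_ 35 79 _], head=1, tail=3, size=2
write(58): buf=[_ 35 79 58], head=1, tail=0, size=3
write(20): buf=[20 35 79 58], head=1, tail=1, size=4
read(): buf=[20 _ 79 58], head=2, tail=1, size=3
write(23): buf=[20 23 79 58], head=2, tail=2, size=4
read(): buf=[20 23 _ 58], head=3, tail=2, size=3
write(52): buf=[20 23 52 58], head=3, tail=3, size=4
read(): buf=[20 23 52 _], head=0, tail=3, size=3
read(): buf=[_ 23 52 _], head=1, tail=3, size=2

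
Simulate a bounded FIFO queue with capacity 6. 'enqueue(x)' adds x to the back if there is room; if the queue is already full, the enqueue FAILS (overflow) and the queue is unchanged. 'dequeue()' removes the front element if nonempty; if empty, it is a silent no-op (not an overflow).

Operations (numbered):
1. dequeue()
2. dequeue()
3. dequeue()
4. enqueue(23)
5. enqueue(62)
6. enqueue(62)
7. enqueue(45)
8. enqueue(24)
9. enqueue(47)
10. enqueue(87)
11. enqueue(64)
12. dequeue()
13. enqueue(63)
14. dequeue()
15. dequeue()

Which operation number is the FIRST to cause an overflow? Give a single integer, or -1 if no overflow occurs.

Answer: 10

Derivation:
1. dequeue(): empty, no-op, size=0
2. dequeue(): empty, no-op, size=0
3. dequeue(): empty, no-op, size=0
4. enqueue(23): size=1
5. enqueue(62): size=2
6. enqueue(62): size=3
7. enqueue(45): size=4
8. enqueue(24): size=5
9. enqueue(47): size=6
10. enqueue(87): size=6=cap → OVERFLOW (fail)
11. enqueue(64): size=6=cap → OVERFLOW (fail)
12. dequeue(): size=5
13. enqueue(63): size=6
14. dequeue(): size=5
15. dequeue(): size=4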